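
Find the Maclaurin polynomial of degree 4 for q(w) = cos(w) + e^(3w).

41*w^4/12 + 9*w^3/2 + 4*w^2 + 3*w + 2

Combine the two series term by term.
q(0) = 2
q′(0) = 3
q′′(0) = 8
q′′′(0) = 27
q^(4)(0) = 82
Then c_k = q^(k)(0)/k! gives each Taylor coefficient.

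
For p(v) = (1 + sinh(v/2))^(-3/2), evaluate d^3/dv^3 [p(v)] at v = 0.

Compose series: expand the inner function first, then feed it into the outer expansion.
From the series, [v^3] p = -39/128; multiply by 3! = 6 to get -117/64.

-117/64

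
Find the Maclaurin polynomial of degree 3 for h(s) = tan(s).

s^3/3 + s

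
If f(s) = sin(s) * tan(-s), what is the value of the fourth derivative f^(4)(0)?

-4

Expand each factor separately, then convolve coefficients.
From the series, [s^4] f = -1/6; multiply by 4! = 24 to get -4.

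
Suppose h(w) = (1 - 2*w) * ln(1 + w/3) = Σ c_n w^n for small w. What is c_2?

-13/18

Distribute the polynomial across the series and collect like powers.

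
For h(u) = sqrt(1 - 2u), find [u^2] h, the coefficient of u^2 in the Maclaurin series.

Use the known series and substitute for the argument.
h(0) = 1
h′(0) = -1
h′′(0) = -1
Dividing each by k! gives the coefficients c_0, ..., c_2.

-1/2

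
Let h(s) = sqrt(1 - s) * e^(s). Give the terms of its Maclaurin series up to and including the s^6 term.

-3953*s^6/46080 - 503*s^5/3840 - 79*s^4/384 - 13*s^3/48 - s^2/8 + s/2 + 1

Multiply the two series term by term and collect like powers.
[s^0] = 1;  [s^1] = 1/2;  [s^2] = -1/8;  [s^3] = -13/48;  [s^4] = -79/384;  [s^5] = -503/3840;  [s^6] = -3953/46080.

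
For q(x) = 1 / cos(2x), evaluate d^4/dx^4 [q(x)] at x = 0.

Write the quotient as an unknown series and match coefficients against numerator = denominator · series.
From the series, [x^4] q = 10/3; multiply by 4! = 24 to get 80.

80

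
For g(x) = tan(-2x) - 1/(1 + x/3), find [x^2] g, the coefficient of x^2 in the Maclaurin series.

Combine the two series term by term.
g(0) = -1
g′(0) = -5/3
g′′(0) = -2/9

-1/9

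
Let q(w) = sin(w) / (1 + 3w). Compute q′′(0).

-6

Multiply the two series term by term and collect like powers.
The coefficient of w^2 in the expansion is -3, so q′′(0) = 2! * (-3) = -6.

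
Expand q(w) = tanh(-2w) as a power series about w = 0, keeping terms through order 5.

[w^0] = 0;  [w^1] = -2;  [w^2] = 0;  [w^3] = 8/3;  [w^4] = 0;  [w^5] = -64/15.

-64*w^5/15 + 8*w^3/3 - 2*w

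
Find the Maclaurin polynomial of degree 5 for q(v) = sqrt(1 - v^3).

1 - v^3/2

Compute the successive derivatives at the expansion point and divide by k!.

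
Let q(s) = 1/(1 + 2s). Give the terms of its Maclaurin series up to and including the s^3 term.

q(0) = 1
q′(0) = -2
q′′(0) = 8
q′′′(0) = -48

-8*s^3 + 4*s^2 - 2*s + 1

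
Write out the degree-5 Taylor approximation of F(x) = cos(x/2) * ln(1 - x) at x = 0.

Multiply the two series term by term and collect like powers.
F(0) = 0
F′(0) = -1
F′′(0) = -1
F′′′(0) = -5/4
F^(4)(0) = -9/2
F^(5)(0) = -309/16

-103*x^5/640 - 3*x^4/16 - 5*x^3/24 - x^2/2 - x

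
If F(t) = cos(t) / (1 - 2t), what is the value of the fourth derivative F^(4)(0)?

337

Expand each factor separately, then convolve coefficients.
From the series, [t^4] F = 337/24; multiply by 4! = 24 to get 337.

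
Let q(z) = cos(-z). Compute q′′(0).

Differentiate repeatedly and evaluate at the center.
The coefficient of z^2 in the expansion is -1/2, so q′′(0) = 2! * (-1/2) = -1.

-1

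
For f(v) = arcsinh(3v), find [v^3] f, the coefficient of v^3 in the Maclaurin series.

f(0) = 0
f′(0) = 3
f′′(0) = 0
f′′′(0) = -27

-9/2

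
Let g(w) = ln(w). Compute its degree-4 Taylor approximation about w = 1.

Apply the Taylor formula c_k = f^(k)(a)/k!.

-(w - 1)^4/4 + (w - 1)^3/3 - (w - 1)^2/2 + (w - 1)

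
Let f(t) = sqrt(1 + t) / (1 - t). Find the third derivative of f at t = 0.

69/8

Multiply the two series term by term and collect like powers.
The coefficient of t^3 in the expansion is 23/16, so f′′′(0) = 3! * (23/16) = 69/8.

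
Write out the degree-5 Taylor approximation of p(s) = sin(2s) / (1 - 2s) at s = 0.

404*s^5/15 + 40*s^4/3 + 20*s^3/3 + 4*s^2 + 2*s

Write out both Maclaurin series and multiply, keeping only the needed powers.
p(0) = 0
p′(0) = 2
p′′(0) = 8
p′′′(0) = 40
p^(4)(0) = 320
p^(5)(0) = 3232
Dividing each by k! gives the coefficients c_0, ..., c_5.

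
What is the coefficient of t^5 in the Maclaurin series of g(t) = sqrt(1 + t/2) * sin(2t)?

Expand each factor separately, then convolve coefficients.
So c_5 = g^(5)(0)/5! = 4661/15360.

4661/15360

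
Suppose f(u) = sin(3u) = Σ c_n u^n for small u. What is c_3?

[u^0] = 0;  [u^1] = 3;  [u^2] = 0;  [u^3] = -9/2.

-9/2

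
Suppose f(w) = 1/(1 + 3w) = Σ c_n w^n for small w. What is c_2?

[w^0] = 1;  [w^1] = -3;  [w^2] = 9.
So c_2 = f′′(0)/2! = 9.

9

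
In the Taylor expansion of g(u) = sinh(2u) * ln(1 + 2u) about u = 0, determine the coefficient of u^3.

-4

Take the Cauchy product of the two expansions.
g(0) = 0
g′(0) = 0
g′′(0) = 8
g′′′(0) = -24
Dividing each by k! gives the coefficients c_0, ..., c_3.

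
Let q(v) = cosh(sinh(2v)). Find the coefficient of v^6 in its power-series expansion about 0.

148/45

Plug the Maclaurin series of the inner function into that of the outer and collect terms.
[v^0] = 1;  [v^1] = 0;  [v^2] = 2;  [v^3] = 0;  [v^4] = 10/3;  [v^5] = 0;  [v^6] = 148/45.
So c_6 = q^(6)(0)/6! = 148/45.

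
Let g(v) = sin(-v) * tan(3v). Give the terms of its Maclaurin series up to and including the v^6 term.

-1237*v^6/40 - 17*v^4/2 - 3*v^2

Take the Cauchy product of the two expansions.
g(0) = 0
g′(0) = 0
g′′(0) = -6
g′′′(0) = 0
g^(4)(0) = -204
g^(5)(0) = 0
g^(6)(0) = -22266
The Taylor polynomial is Σ g^(k)(0)/k! · v^k.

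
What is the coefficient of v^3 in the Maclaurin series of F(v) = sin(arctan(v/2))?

-1/16

Let u equal the inner series; expand the outer function in u and truncate.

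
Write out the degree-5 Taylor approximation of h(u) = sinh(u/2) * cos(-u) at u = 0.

Expand each factor separately, then convolve coefficients.
h(0) = 0
h′(0) = 1/2
h′′(0) = 0
h′′′(0) = -11/8
h^(4)(0) = 0
h^(5)(0) = 41/32
The Taylor polynomial is Σ h^(k)(0)/k! · u^k.

41*u^5/3840 - 11*u^3/48 + u/2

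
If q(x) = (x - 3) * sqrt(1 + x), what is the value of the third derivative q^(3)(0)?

-15/8

Multiply each power in the prefactor through the base expansion.
The coefficient of x^3 in the expansion is -5/16, so q′′′(0) = 3! * (-5/16) = -15/8.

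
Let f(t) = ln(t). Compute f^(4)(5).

-6/625

Compute the successive derivatives at the expansion point and divide by k!.
From the series, [(t - 5)^4] f = -1/2500; multiply by 4! = 24 to get -6/625.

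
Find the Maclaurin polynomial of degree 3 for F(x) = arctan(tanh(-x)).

Let u equal the inner series; expand the outer function in u and truncate.
[x^0] = 0;  [x^1] = -1;  [x^2] = 0;  [x^3] = 2/3.

2*x^3/3 - x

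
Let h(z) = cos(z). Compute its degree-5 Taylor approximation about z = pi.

-(z - pi)^4/24 + (z - pi)^2/2 - 1

Differentiate repeatedly and evaluate at the center.
h(pi) = -1
h′(pi) = 0
h′′(pi) = 1
h′′′(pi) = 0
h^(4)(pi) = -1
h^(5)(pi) = 0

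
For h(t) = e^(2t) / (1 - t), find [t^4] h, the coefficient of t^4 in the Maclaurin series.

7

Expand 1/(denominator) as a geometric series and multiply by the numerator's series.
h(0) = 1
h′(0) = 3
h′′(0) = 10
h′′′(0) = 38
h^(4)(0) = 168
The Taylor polynomial is Σ h^(k)(0)/k! · t^k.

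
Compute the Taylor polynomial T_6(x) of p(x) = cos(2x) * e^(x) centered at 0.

Write out both Maclaurin series and multiply, keeping only the needed powers.

13*x^6/80 + 41*x^5/120 - 7*x^4/24 - 11*x^3/6 - 3*x^2/2 + x + 1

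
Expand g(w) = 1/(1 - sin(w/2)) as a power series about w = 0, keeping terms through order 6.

17*w^6/2880 + 61*w^5/3840 + w^4/24 + 5*w^3/48 + w^2/4 + w/2 + 1

Substitute the inner expansion into the outer series and collect powers.
g(0) = 1
g′(0) = 1/2
g′′(0) = 1/2
g′′′(0) = 5/8
g^(4)(0) = 1
g^(5)(0) = 61/32
g^(6)(0) = 17/4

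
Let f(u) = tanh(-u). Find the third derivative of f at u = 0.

Compute the successive derivatives at the expansion point and divide by k!.
From the series, [u^3] f = 1/3; multiply by 3! = 6 to get 2.

2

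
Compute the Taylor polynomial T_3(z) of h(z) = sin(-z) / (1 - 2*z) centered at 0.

-23*z^3/6 - 2*z^2 - z

Expand 1/(denominator) as a geometric series and multiply by the numerator's series.
h(0) = 0
h′(0) = -1
h′′(0) = -4
h′′′(0) = -23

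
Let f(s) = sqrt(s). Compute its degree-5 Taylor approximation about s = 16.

7*(s - 16)^5/67108864 - 5*(s - 16)^4/2097152 + (s - 16)^3/16384 - (s - 16)^2/512 + (s - 16)/8 + 4

Differentiate repeatedly and evaluate at the center.
f(16) = 4
f′(16) = 1/8
f′′(16) = -1/256
f′′′(16) = 3/8192
f^(4)(16) = -15/262144
f^(5)(16) = 105/8388608
Dividing each by k! gives the coefficients c_0, ..., c_5.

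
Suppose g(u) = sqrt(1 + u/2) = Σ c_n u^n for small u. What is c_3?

1/128

Compute the successive derivatives at the expansion point and divide by k!.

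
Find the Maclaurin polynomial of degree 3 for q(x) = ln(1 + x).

x^3/3 - x^2/2 + x

q(0) = 0
q′(0) = 1
q′′(0) = -1
q′′′(0) = 2
The Taylor polynomial is Σ q^(k)(0)/k! · x^k.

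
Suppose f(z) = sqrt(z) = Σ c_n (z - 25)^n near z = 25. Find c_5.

7/500000000

Compute the successive derivatives at the expansion point and divide by k!.
[(z - 25)^0] = 5;  [(z - 25)^1] = 1/10;  [(z - 25)^2] = -1/1000;  [(z - 25)^3] = 1/50000;  [(z - 25)^4] = -1/2000000;  [(z - 25)^5] = 7/500000000.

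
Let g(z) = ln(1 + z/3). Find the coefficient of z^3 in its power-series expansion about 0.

g(0) = 0
g′(0) = 1/3
g′′(0) = -1/9
g′′′(0) = 2/27
So c_3 = g′′′(0)/3! = 1/81.

1/81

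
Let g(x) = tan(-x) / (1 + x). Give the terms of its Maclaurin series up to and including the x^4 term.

4*x^4/3 - 4*x^3/3 + x^2 - x

Multiply the two series term by term and collect like powers.
g(0) = 0
g′(0) = -1
g′′(0) = 2
g′′′(0) = -8
g^(4)(0) = 32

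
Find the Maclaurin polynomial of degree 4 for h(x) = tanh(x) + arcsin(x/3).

Combine the two series term by term.
h(0) = 0
h′(0) = 4/3
h′′(0) = 0
h′′′(0) = -53/27
h^(4)(0) = 0
Dividing each by k! gives the coefficients c_0, ..., c_4.

-53*x^3/162 + 4*x/3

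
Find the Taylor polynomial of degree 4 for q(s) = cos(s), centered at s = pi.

Apply the Taylor formula c_k = f^(k)(a)/k!.
q(pi) = -1
q′(pi) = 0
q′′(pi) = 1
q′′′(pi) = 0
q^(4)(pi) = -1

-(s - pi)^4/24 + (s - pi)^2/2 - 1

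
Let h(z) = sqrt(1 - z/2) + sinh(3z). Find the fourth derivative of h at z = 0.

-15/256

Combine the two series term by term.
The coefficient of z^4 in the expansion is -5/2048, so h^(4)(0) = 4! * (-5/2048) = -15/256.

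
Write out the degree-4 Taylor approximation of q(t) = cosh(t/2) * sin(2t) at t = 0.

-13*t^3/12 + 2*t

Take the Cauchy product of the two expansions.
q(0) = 0
q′(0) = 2
q′′(0) = 0
q′′′(0) = -13/2
q^(4)(0) = 0
The Taylor polynomial is Σ q^(k)(0)/k! · t^k.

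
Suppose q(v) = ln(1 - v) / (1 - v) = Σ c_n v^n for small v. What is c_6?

Expand 1/(denominator) as a geometric series and multiply by the numerator's series.
[v^0] = 0;  [v^1] = -1;  [v^2] = -3/2;  [v^3] = -11/6;  [v^4] = -25/12;  [v^5] = -137/60;  [v^6] = -49/20.

-49/20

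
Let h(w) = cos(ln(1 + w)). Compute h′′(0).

-1

Substitute the inner expansion into the outer series and collect powers.
From the series, [w^2] h = -1/2; multiply by 2! = 2 to get -1.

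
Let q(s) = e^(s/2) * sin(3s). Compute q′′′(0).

Multiply the two series term by term and collect like powers.
The coefficient of s^3 in the expansion is -33/8, so q′′′(0) = 3! * (-33/8) = -99/4.

-99/4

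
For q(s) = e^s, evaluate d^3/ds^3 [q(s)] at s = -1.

e^(-1)

Use the known series and substitute for the argument.
From the series, [(s + 1)^3] q = e^(-1)/6; multiply by 3! = 6 to get e^(-1).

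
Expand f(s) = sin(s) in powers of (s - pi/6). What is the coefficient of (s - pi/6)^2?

[(s - pi/6)^0] = 1/2;  [(s - pi/6)^1] = sqrt(3)/2;  [(s - pi/6)^2] = -1/4.

-1/4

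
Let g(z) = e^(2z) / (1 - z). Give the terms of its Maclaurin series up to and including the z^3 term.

Use 1/(1 - r) = Σ r^k on the denominator, then take the Cauchy product.
g(0) = 1
g′(0) = 3
g′′(0) = 10
g′′′(0) = 38

19*z^3/3 + 5*z^2 + 3*z + 1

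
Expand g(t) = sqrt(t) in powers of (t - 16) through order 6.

-21*(t - 16)^6/4294967296 + 7*(t - 16)^5/67108864 - 5*(t - 16)^4/2097152 + (t - 16)^3/16384 - (t - 16)^2/512 + (t - 16)/8 + 4

[(t - 16)^0] = 4;  [(t - 16)^1] = 1/8;  [(t - 16)^2] = -1/512;  [(t - 16)^3] = 1/16384;  [(t - 16)^4] = -5/2097152;  [(t - 16)^5] = 7/67108864;  [(t - 16)^6] = -21/4294967296.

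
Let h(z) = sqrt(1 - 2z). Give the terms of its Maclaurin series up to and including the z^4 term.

-5*z^4/8 - z^3/2 - z^2/2 - z + 1

h(0) = 1
h′(0) = -1
h′′(0) = -1
h′′′(0) = -3
h^(4)(0) = -15
Dividing each by k! gives the coefficients c_0, ..., c_4.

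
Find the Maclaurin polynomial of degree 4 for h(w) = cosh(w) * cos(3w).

7*w^4/6 - 4*w^2 + 1

Take the Cauchy product of the two expansions.
h(0) = 1
h′(0) = 0
h′′(0) = -8
h′′′(0) = 0
h^(4)(0) = 28
Then c_k = h^(k)(0)/k! gives each Taylor coefficient.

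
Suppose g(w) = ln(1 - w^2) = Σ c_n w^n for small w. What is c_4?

Apply the Taylor formula c_k = f^(k)(a)/k!.
[w^0] = 0;  [w^1] = 0;  [w^2] = -1;  [w^3] = 0;  [w^4] = -1/2.
So c_4 = g^(4)(0)/4! = -1/2.

-1/2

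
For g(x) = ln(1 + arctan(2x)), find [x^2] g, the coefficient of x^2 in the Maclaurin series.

-2

Compose series: expand the inner function first, then feed it into the outer expansion.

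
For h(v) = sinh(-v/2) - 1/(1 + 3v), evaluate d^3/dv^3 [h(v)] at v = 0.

1295/8

Expand each term separately and add.
The coefficient of v^3 in the expansion is 1295/48, so h′′′(0) = 3! * (1295/48) = 1295/8.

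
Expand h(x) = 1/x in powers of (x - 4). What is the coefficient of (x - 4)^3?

-1/256

h(4) = 1/4
h′(4) = -1/16
h′′(4) = 1/32
h′′′(4) = -3/128
So c_3 = h′′′(4)/3! = -1/256.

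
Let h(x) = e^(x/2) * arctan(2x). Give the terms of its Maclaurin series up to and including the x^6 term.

Take the Cauchy product of the two expansions.
h(0) = 0
h′(0) = 2
h′′(0) = 2
h′′′(0) = -29/2
h^(4)(0) = -31
h^(5)(0) = 5829/8
h^(6)(0) = 18115/8
Dividing each by k! gives the coefficients c_0, ..., c_6.

3623*x^6/1152 + 1943*x^5/320 - 31*x^4/24 - 29*x^3/12 + x^2 + 2*x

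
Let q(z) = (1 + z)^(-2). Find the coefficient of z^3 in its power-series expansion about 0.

-4

Compute the successive derivatives at the expansion point and divide by k!.
q(0) = 1
q′(0) = -2
q′′(0) = 6
q′′′(0) = -24
Dividing each by k! gives the coefficients c_0, ..., c_3.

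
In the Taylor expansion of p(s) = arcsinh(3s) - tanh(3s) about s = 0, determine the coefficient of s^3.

9/2

Combine the two series term by term.
So c_3 = p′′′(0)/3! = 9/2.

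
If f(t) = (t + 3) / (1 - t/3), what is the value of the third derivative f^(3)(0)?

4/3

Distribute the polynomial across the series and collect like powers.
The coefficient of t^3 in the expansion is 2/9, so f′′′(0) = 3! * (2/9) = 4/3.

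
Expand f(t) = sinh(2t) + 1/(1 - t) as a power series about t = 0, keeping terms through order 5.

19*t^5/15 + t^4 + 7*t^3/3 + t^2 + 3*t + 1

Expand each term separately and add.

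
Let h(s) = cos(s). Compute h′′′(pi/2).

Compute the successive derivatives at the expansion point and divide by k!.
The coefficient of (s - pi/2)^3 in the expansion is 1/6, so h′′′(pi/2) = 3! * (1/6) = 1.

1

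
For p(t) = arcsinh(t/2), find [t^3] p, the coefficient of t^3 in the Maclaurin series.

-1/48

[t^0] = 0;  [t^1] = 1/2;  [t^2] = 0;  [t^3] = -1/48.
So c_3 = p′′′(0)/3! = -1/48.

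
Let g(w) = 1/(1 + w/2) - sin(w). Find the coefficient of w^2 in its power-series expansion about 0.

Combine the two series term by term.
g(0) = 1
g′(0) = -3/2
g′′(0) = 1/2
So c_2 = g′′(0)/2! = 1/4.

1/4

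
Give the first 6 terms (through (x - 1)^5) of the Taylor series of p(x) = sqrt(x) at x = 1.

Compute the successive derivatives at the expansion point and divide by k!.
p(1) = 1
p′(1) = 1/2
p′′(1) = -1/4
p′′′(1) = 3/8
p^(4)(1) = -15/16
p^(5)(1) = 105/32
Then c_k = p^(k)(1)/k! gives each Taylor coefficient.

7*(x - 1)^5/256 - 5*(x - 1)^4/128 + (x - 1)^3/16 - (x - 1)^2/8 + (x - 1)/2 + 1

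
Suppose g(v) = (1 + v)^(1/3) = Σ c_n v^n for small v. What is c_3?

5/81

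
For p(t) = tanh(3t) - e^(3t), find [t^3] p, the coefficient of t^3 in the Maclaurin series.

-27/2

Add the two expansions coefficient-wise.
[t^0] = -1;  [t^1] = 0;  [t^2] = -9/2;  [t^3] = -27/2.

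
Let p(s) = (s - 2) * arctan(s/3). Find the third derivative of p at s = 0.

4/27

Distribute the polynomial across the series and collect like powers.
The coefficient of s^3 in the expansion is 2/81, so p′′′(0) = 3! * (2/81) = 4/27.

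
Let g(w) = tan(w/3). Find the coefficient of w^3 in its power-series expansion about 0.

1/81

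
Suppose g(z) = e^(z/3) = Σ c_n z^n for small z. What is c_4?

Use the known series and substitute for the argument.
g(0) = 1
g′(0) = 1/3
g′′(0) = 1/9
g′′′(0) = 1/27
g^(4)(0) = 1/81
So c_4 = g^(4)(0)/4! = 1/1944.

1/1944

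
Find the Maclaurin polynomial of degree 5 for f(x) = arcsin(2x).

Use the known series and substitute for the argument.
[x^0] = 0;  [x^1] = 2;  [x^2] = 0;  [x^3] = 4/3;  [x^4] = 0;  [x^5] = 12/5.

12*x^5/5 + 4*x^3/3 + 2*x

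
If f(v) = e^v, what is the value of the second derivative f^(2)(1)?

e

Apply the Taylor formula c_k = f^(k)(a)/k!.
The coefficient of (v - 1)^2 in the expansion is e/2, so f′′(1) = 2! * (e/2) = e.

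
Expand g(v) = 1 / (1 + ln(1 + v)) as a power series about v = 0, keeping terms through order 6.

3289*v^6/360 - 347*v^5/60 + 11*v^4/3 - 7*v^3/3 + 3*v^2/2 - v + 1

Expand as Σ (-1)^k u^k with u equal to the inner function's series.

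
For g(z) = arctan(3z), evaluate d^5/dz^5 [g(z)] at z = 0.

Compute the successive derivatives at the expansion point and divide by k!.
The coefficient of z^5 in the expansion is 243/5, so g^(5)(0) = 5! * (243/5) = 5832.

5832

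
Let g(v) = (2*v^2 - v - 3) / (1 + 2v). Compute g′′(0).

Shift and add copies of the series according to the polynomial's terms.
From the series, [v^2] g = -8; multiply by 2! = 2 to get -16.

-16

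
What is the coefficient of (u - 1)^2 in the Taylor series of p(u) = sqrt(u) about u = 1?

p(1) = 1
p′(1) = 1/2
p′′(1) = -1/4

-1/8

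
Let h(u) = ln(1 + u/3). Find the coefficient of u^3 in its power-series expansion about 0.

1/81

c_3 = h′′′(0)/3! = 1/81.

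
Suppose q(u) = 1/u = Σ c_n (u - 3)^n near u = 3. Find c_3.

Differentiate repeatedly and evaluate at the center.

-1/81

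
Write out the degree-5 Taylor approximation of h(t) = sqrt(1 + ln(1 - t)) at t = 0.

Let u equal the inner series; expand the outer function in u and truncate.
h(0) = 1
h′(0) = -1/2
h′′(0) = -3/4
h′′′(0) = -17/8
h^(4)(0) = -143/16
h^(5)(0) = -1609/32
Then c_k = h^(k)(0)/k! gives each Taylor coefficient.

-1609*t^5/3840 - 143*t^4/384 - 17*t^3/48 - 3*t^2/8 - t/2 + 1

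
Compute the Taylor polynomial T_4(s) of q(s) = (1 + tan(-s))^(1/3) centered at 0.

Plug the Maclaurin series of the inner function into that of the outer and collect terms.
q(0) = 1
q′(0) = -1/3
q′′(0) = -2/9
q′′′(0) = -28/27
q^(4)(0) = -224/81

-28*s^4/243 - 14*s^3/81 - s^2/9 - s/3 + 1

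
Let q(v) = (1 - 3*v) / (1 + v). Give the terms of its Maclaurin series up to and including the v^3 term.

-4*v^3 + 4*v^2 - 4*v + 1

Distribute the polynomial across the series and collect like powers.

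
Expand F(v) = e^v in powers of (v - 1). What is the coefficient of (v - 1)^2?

e/2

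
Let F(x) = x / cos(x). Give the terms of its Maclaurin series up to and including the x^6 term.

5*x^5/24 + x^3/2 + x

Invert the denominator's series and multiply.
F(0) = 0
F′(0) = 1
F′′(0) = 0
F′′′(0) = 3
F^(4)(0) = 0
F^(5)(0) = 25
F^(6)(0) = 0
Dividing each by k! gives the coefficients c_0, ..., c_6.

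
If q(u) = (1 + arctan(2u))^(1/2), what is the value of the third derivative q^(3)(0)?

Compose series: expand the inner function first, then feed it into the outer expansion.
The coefficient of u^3 in the expansion is -5/6, so q′′′(0) = 3! * (-5/6) = -5.

-5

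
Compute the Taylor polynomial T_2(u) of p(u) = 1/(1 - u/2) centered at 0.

u^2/4 + u/2 + 1

[u^0] = 1;  [u^1] = 1/2;  [u^2] = 1/4.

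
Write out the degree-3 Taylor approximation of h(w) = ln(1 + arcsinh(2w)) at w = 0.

4*w^3/3 - 2*w^2 + 2*w

Plug the Maclaurin series of the inner function into that of the outer and collect terms.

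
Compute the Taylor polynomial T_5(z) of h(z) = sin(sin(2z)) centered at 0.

16*z^5/5 - 8*z^3/3 + 2*z

Let u equal the inner series; expand the outer function in u and truncate.
h(0) = 0
h′(0) = 2
h′′(0) = 0
h′′′(0) = -16
h^(4)(0) = 0
h^(5)(0) = 384
Dividing each by k! gives the coefficients c_0, ..., c_5.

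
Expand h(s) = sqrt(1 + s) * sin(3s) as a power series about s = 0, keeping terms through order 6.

1041*s^6/1280 + 1581*s^5/640 - 33*s^4/16 - 39*s^3/8 + 3*s^2/2 + 3*s

Multiply the two series term by term and collect like powers.
h(0) = 0
h′(0) = 3
h′′(0) = 3
h′′′(0) = -117/4
h^(4)(0) = -99/2
h^(5)(0) = 4743/16
h^(6)(0) = 9369/16
Then c_k = h^(k)(0)/k! gives each Taylor coefficient.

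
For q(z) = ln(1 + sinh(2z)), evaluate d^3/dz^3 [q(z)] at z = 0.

Let u equal the inner series; expand the outer function in u and truncate.
From the series, [z^3] q = 4; multiply by 3! = 6 to get 24.

24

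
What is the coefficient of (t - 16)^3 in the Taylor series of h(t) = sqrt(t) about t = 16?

1/16384

h(16) = 4
h′(16) = 1/8
h′′(16) = -1/256
h′′′(16) = 3/8192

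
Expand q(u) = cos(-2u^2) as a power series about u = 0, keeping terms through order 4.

1 - 2*u^4

q(0) = 1
q′(0) = 0
q′′(0) = 0
q′′′(0) = 0
q^(4)(0) = -48
Then c_k = q^(k)(0)/k! gives each Taylor coefficient.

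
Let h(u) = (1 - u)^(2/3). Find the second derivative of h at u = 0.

From the series, [u^2] h = -1/9; multiply by 2! = 2 to get -2/9.

-2/9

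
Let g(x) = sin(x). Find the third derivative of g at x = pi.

The coefficient of (x - pi)^3 in the expansion is 1/6, so g′′′(pi) = 3! * (1/6) = 1.

1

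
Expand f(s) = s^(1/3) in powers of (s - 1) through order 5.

Use the known series and substitute for the argument.
f(1) = 1
f′(1) = 1/3
f′′(1) = -2/9
f′′′(1) = 10/27
f^(4)(1) = -80/81
f^(5)(1) = 880/243

22*(s - 1)^5/729 - 10*(s - 1)^4/243 + 5*(s - 1)^3/81 - (s - 1)^2/9 + (s - 1)/3 + 1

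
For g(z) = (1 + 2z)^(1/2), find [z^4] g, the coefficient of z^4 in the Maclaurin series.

Compute the successive derivatives at the expansion point and divide by k!.
[z^0] = 1;  [z^1] = 1;  [z^2] = -1/2;  [z^3] = 1/2;  [z^4] = -5/8.

-5/8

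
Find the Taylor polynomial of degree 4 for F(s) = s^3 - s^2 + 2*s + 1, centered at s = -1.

Use the known series and substitute for the argument.
F(-1) = -3
F′(-1) = 7
F′′(-1) = -8
F′′′(-1) = 6
F^(4)(-1) = 0
Dividing each by k! gives the coefficients c_0, ..., c_4.

(s + 1)^3 - 4*(s + 1)^2 + 7*(s + 1) - 3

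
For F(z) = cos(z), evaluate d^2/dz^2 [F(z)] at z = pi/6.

The coefficient of (z - pi/6)^2 in the expansion is -sqrt(3)/4, so F′′(pi/6) = 2! * (-sqrt(3)/4) = -sqrt(3)/2.

-sqrt(3)/2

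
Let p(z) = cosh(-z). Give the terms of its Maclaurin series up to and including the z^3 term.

z^2/2 + 1

Differentiate repeatedly and evaluate at the center.
[z^0] = 1;  [z^1] = 0;  [z^2] = 1/2;  [z^3] = 0.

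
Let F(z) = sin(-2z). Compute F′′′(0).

The coefficient of z^3 in the expansion is 4/3, so F′′′(0) = 3! * (4/3) = 8.

8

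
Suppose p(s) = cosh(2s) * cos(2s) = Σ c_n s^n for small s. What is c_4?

Expand each factor separately, then convolve coefficients.
[s^0] = 1;  [s^1] = 0;  [s^2] = 0;  [s^3] = 0;  [s^4] = -8/3.

-8/3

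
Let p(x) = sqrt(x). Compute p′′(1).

The coefficient of (x - 1)^2 in the expansion is -1/8, so p′′(1) = 2! * (-1/8) = -1/4.

-1/4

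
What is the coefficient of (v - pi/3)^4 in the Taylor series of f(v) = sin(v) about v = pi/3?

Compute the successive derivatives at the expansion point and divide by k!.
f(pi/3) = sqrt(3)/2
f′(pi/3) = 1/2
f′′(pi/3) = -sqrt(3)/2
f′′′(pi/3) = -1/2
f^(4)(pi/3) = sqrt(3)/2
Dividing each by k! gives the coefficients c_0, ..., c_4.

sqrt(3)/48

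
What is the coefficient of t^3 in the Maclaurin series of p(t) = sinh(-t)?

p(0) = 0
p′(0) = -1
p′′(0) = 0
p′′′(0) = -1
So c_3 = p′′′(0)/3! = -1/6.

-1/6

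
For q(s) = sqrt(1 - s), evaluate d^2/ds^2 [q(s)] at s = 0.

From the series, [s^2] q = -1/8; multiply by 2! = 2 to get -1/4.

-1/4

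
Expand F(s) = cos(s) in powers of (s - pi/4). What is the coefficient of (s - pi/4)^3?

F(pi/4) = sqrt(2)/2
F′(pi/4) = -sqrt(2)/2
F′′(pi/4) = -sqrt(2)/2
F′′′(pi/4) = sqrt(2)/2
So c_3 = F′′′(pi/4)/3! = sqrt(2)/12.

sqrt(2)/12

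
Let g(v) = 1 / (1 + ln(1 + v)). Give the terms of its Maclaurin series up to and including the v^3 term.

-7*v^3/3 + 3*v^2/2 - v + 1

Expand as Σ (-1)^k u^k with u equal to the inner function's series.
g(0) = 1
g′(0) = -1
g′′(0) = 3
g′′′(0) = -14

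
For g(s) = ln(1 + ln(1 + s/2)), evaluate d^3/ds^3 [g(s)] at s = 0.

7/8

Plug the Maclaurin series of the inner function into that of the outer and collect terms.
The coefficient of s^3 in the expansion is 7/48, so g′′′(0) = 3! * (7/48) = 7/8.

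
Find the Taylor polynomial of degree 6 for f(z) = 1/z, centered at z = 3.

(z - 3)^6/2187 - (z - 3)^5/729 + (z - 3)^4/243 - (z - 3)^3/81 + (z - 3)^2/27 - (z - 3)/9 + 1/3

[(z - 3)^0] = 1/3;  [(z - 3)^1] = -1/9;  [(z - 3)^2] = 1/27;  [(z - 3)^3] = -1/81;  [(z - 3)^4] = 1/243;  [(z - 3)^5] = -1/729;  [(z - 3)^6] = 1/2187.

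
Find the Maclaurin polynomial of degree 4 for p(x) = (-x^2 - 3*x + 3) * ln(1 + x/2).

-3*x^4/64 - 15*x^2/8 + 3*x/2

Distribute the polynomial across the series and collect like powers.
p(0) = 0
p′(0) = 3/2
p′′(0) = -15/4
p′′′(0) = 0
p^(4)(0) = -9/8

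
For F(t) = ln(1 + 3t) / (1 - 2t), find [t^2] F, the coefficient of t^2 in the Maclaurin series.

Take the Cauchy product of the two expansions.

3/2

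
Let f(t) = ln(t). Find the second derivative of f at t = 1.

-1

Compute the successive derivatives at the expansion point and divide by k!.
The coefficient of (t - 1)^2 in the expansion is -1/2, so f′′(1) = 2! * (-1/2) = -1.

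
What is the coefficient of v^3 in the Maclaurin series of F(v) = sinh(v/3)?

1/162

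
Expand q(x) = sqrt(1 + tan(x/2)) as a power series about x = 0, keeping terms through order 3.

11*x^3/384 - x^2/32 + x/4 + 1

Plug the Maclaurin series of the inner function into that of the outer and collect terms.
q(0) = 1
q′(0) = 1/4
q′′(0) = -1/16
q′′′(0) = 11/64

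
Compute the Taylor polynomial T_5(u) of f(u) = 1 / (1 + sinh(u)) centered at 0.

Expand as Σ (-1)^k u^k with u equal to the inner function's series.
f(0) = 1
f′(0) = -1
f′′(0) = 2
f′′′(0) = -7
f^(4)(0) = 32
f^(5)(0) = -181
The Taylor polynomial is Σ f^(k)(0)/k! · u^k.

-181*u^5/120 + 4*u^4/3 - 7*u^3/6 + u^2 - u + 1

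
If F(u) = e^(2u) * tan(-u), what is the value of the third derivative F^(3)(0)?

-14

Multiply the two series term by term and collect like powers.
From the series, [u^3] F = -7/3; multiply by 3! = 6 to get -14.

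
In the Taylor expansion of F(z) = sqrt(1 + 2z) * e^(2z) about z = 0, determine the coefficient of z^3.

Multiply the two series term by term and collect like powers.

17/6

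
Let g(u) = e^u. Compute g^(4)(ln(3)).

Compute the successive derivatives at the expansion point and divide by k!.
From the series, [(u - ln(3))^4] g = 1/8; multiply by 4! = 24 to get 3.

3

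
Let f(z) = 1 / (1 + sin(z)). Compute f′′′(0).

-5

Expand as Σ (-1)^k u^k with u equal to the inner function's series.
The coefficient of z^3 in the expansion is -5/6, so f′′′(0) = 3! * (-5/6) = -5.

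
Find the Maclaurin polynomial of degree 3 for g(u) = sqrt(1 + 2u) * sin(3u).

Expand each factor separately, then convolve coefficients.
g(0) = 0
g′(0) = 3
g′′(0) = 6
g′′′(0) = -36
Then c_k = g^(k)(0)/k! gives each Taylor coefficient.

-6*u^3 + 3*u^2 + 3*u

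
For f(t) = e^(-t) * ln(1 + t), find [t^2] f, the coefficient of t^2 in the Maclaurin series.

Expand each factor separately, then convolve coefficients.
f(0) = 0
f′(0) = 1
f′′(0) = -3

-3/2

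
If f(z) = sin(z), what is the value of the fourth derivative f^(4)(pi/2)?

1

Differentiate repeatedly and evaluate at the center.
The coefficient of (z - pi/2)^4 in the expansion is 1/24, so f^(4)(pi/2) = 4! * (1/24) = 1.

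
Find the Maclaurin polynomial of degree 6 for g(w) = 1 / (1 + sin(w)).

Write 1/(1+u) = 1 - u + u^2 - u^3 + ... and substitute the series for u.
[w^0] = 1;  [w^1] = -1;  [w^2] = 1;  [w^3] = -5/6;  [w^4] = 2/3;  [w^5] = -61/120;  [w^6] = 17/45.

17*w^6/45 - 61*w^5/120 + 2*w^4/3 - 5*w^3/6 + w^2 - w + 1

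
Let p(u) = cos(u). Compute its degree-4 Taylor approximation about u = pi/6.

[(u - pi/6)^0] = sqrt(3)/2;  [(u - pi/6)^1] = -1/2;  [(u - pi/6)^2] = -sqrt(3)/4;  [(u - pi/6)^3] = 1/12;  [(u - pi/6)^4] = sqrt(3)/48.

sqrt(3)*(u - pi/6)^4/48 + (u - pi/6)^3/12 - sqrt(3)*(u - pi/6)^2/4 - (u - pi/6)/2 + sqrt(3)/2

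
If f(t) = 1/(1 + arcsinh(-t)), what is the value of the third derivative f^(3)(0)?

5

Compose series: expand the inner function first, then feed it into the outer expansion.
The coefficient of t^3 in the expansion is 5/6, so f′′′(0) = 3! * (5/6) = 5.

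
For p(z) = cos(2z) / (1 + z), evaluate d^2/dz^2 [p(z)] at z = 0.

Take the Cauchy product of the two expansions.
The coefficient of z^2 in the expansion is -1, so p′′(0) = 2! * (-1) = -2.

-2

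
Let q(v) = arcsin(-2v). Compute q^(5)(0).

Compute the successive derivatives at the expansion point and divide by k!.
The coefficient of v^5 in the expansion is -12/5, so q^(5)(0) = 5! * (-12/5) = -288.

-288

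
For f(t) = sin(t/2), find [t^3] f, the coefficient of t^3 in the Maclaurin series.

[t^0] = 0;  [t^1] = 1/2;  [t^2] = 0;  [t^3] = -1/48.

-1/48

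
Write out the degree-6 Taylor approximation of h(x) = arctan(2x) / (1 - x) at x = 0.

86*x^6/15 + 86*x^5/15 - 2*x^4/3 - 2*x^3/3 + 2*x^2 + 2*x

Write out both Maclaurin series and multiply, keeping only the needed powers.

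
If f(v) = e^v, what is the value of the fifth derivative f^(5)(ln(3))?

Compute the successive derivatives at the expansion point and divide by k!.
The coefficient of (v - ln(3))^5 in the expansion is 1/40, so f^(5)(ln(3)) = 5! * (1/40) = 3.

3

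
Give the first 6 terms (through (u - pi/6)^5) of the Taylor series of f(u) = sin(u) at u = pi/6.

sqrt(3)*(u - pi/6)^5/240 + (u - pi/6)^4/48 - sqrt(3)*(u - pi/6)^3/12 - (u - pi/6)^2/4 + sqrt(3)*(u - pi/6)/2 + 1/2

f(pi/6) = 1/2
f′(pi/6) = sqrt(3)/2
f′′(pi/6) = -1/2
f′′′(pi/6) = -sqrt(3)/2
f^(4)(pi/6) = 1/2
f^(5)(pi/6) = sqrt(3)/2
Dividing each by k! gives the coefficients c_0, ..., c_5.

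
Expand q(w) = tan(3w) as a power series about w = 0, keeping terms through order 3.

9*w^3 + 3*w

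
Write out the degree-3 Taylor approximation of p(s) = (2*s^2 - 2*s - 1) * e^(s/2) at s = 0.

Shift and add copies of the series according to the polynomial's terms.
[s^0] = -1;  [s^1] = -5/2;  [s^2] = 7/8;  [s^3] = 35/48.

35*s^3/48 + 7*s^2/8 - 5*s/2 - 1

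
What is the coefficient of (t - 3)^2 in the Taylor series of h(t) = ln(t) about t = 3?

Apply the Taylor formula c_k = f^(k)(a)/k!.
h(3) = ln(3)
h′(3) = 1/3
h′′(3) = -1/9
The Taylor polynomial is Σ h^(k)(3)/k! · (t - 3)^k.

-1/18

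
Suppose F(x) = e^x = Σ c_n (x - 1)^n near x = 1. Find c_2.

e/2

F(1) = e
F′(1) = e
F′′(1) = e
So c_2 = F′′(1)/2! = e/2.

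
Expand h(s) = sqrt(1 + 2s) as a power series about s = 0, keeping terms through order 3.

s^3/2 - s^2/2 + s + 1

h(0) = 1
h′(0) = 1
h′′(0) = -1
h′′′(0) = 3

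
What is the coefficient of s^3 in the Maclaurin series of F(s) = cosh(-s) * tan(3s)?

21/2

Write out both Maclaurin series and multiply, keeping only the needed powers.
[s^0] = 0;  [s^1] = 3;  [s^2] = 0;  [s^3] = 21/2.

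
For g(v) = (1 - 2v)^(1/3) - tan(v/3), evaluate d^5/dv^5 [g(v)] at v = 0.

Expand each term separately and add.
The coefficient of v^5 in the expansion is -1174/1215, so g^(5)(0) = 5! * (-1174/1215) = -9392/81.

-9392/81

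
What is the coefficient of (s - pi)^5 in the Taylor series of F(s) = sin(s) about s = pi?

-1/120

F(pi) = 0
F′(pi) = -1
F′′(pi) = 0
F′′′(pi) = 1
F^(4)(pi) = 0
F^(5)(pi) = -1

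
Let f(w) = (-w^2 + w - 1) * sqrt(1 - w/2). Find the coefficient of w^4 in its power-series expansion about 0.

Multiply each power in the prefactor through the base expansion.
So c_4 = f^(4)(0)/4! = 53/2048.

53/2048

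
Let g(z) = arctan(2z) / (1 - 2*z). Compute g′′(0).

8

Use 1/(1 - r) = Σ r^k on the denominator, then take the Cauchy product.
The coefficient of z^2 in the expansion is 4, so g′′(0) = 2! * (4) = 8.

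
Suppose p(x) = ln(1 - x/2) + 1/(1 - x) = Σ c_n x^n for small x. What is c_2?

7/8

Combine the two series term by term.
[x^0] = 1;  [x^1] = 1/2;  [x^2] = 7/8.
So c_2 = p′′(0)/2! = 7/8.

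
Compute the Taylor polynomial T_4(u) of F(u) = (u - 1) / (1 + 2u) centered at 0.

-24*u^4 + 12*u^3 - 6*u^2 + 3*u - 1

Multiply each power in the prefactor through the base expansion.
F(0) = -1
F′(0) = 3
F′′(0) = -12
F′′′(0) = 72
F^(4)(0) = -576
The Taylor polynomial is Σ F^(k)(0)/k! · u^k.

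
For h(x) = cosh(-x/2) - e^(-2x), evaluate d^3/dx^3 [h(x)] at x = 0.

8

Combine the two series term by term.
The coefficient of x^3 in the expansion is 4/3, so h′′′(0) = 3! * (4/3) = 8.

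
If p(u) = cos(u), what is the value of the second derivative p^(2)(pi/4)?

The coefficient of (u - pi/4)^2 in the expansion is -sqrt(2)/4, so p′′(pi/4) = 2! * (-sqrt(2)/4) = -sqrt(2)/2.

-sqrt(2)/2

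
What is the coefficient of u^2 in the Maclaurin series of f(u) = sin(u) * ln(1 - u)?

Expand each factor separately, then convolve coefficients.

-1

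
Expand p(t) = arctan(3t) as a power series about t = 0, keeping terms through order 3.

Differentiate repeatedly and evaluate at the center.
p(0) = 0
p′(0) = 3
p′′(0) = 0
p′′′(0) = -54

-9*t^3 + 3*t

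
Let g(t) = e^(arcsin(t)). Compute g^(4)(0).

5

Compose series: expand the inner function first, then feed it into the outer expansion.
The coefficient of t^4 in the expansion is 5/24, so g^(4)(0) = 4! * (5/24) = 5.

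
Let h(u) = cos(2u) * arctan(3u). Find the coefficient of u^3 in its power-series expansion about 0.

-15

Take the Cauchy product of the two expansions.
h(0) = 0
h′(0) = 3
h′′(0) = 0
h′′′(0) = -90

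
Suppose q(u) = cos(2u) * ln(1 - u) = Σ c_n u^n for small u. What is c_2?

-1/2

Expand each factor separately, then convolve coefficients.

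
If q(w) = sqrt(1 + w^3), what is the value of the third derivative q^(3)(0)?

3

Use the known series and substitute for the argument.
From the series, [w^3] q = 1/2; multiply by 3! = 6 to get 3.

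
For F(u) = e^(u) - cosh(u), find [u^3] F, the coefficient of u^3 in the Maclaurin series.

1/6

Expand each term separately and add.
F(0) = 0
F′(0) = 1
F′′(0) = 0
F′′′(0) = 1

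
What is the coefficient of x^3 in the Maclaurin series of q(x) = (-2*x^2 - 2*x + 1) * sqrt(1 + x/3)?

-131/432

Distribute the polynomial across the series and collect like powers.
q(0) = 1
q′(0) = -11/6
q′′(0) = -169/36
q′′′(0) = -131/72
The Taylor polynomial is Σ q^(k)(0)/k! · x^k.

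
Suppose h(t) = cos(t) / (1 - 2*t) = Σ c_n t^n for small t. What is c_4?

337/24

Expand 1/(denominator) as a geometric series and multiply by the numerator's series.
h(0) = 1
h′(0) = 2
h′′(0) = 7
h′′′(0) = 42
h^(4)(0) = 337
So c_4 = h^(4)(0)/4! = 337/24.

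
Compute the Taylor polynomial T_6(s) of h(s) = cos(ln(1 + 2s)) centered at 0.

Compose series: expand the inner function first, then feed it into the outer expansion.
h(0) = 1
h′(0) = 0
h′′(0) = -4
h′′′(0) = 24
h^(4)(0) = -160
h^(5)(0) = 1280
h^(6)(0) = -12160

-152*s^6/9 + 32*s^5/3 - 20*s^4/3 + 4*s^3 - 2*s^2 + 1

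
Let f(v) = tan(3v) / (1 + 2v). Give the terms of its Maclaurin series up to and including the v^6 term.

-1944*2^(18/175)*3^(3/35)*5^(12/25)*7^(159/175)*v^6/125 + 582*v^5/5 - 42*v^4 + 21*v^3 - 6*v^2 + 3*v

Multiply the two series term by term and collect like powers.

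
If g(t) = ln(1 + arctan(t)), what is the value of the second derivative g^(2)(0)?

Compose series: expand the inner function first, then feed it into the outer expansion.
The coefficient of t^2 in the expansion is -1/2, so g′′(0) = 2! * (-1/2) = -1.

-1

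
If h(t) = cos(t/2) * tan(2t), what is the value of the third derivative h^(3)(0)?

29/2

Expand each factor separately, then convolve coefficients.
From the series, [t^3] h = 29/12; multiply by 3! = 6 to get 29/2.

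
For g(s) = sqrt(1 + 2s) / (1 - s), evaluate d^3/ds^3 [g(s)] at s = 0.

Expand each factor separately, then convolve coefficients.
From the series, [s^3] g = 2; multiply by 3! = 6 to get 12.

12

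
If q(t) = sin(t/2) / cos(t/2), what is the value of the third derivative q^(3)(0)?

Invert the denominator's series and multiply.
The coefficient of t^3 in the expansion is 1/24, so q′′′(0) = 3! * (1/24) = 1/4.

1/4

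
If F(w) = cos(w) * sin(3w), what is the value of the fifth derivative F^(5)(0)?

Expand each factor separately, then convolve coefficients.
From the series, [w^5] F = 22/5; multiply by 5! = 120 to get 528.

528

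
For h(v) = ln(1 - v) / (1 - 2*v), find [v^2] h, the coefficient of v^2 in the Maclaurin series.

-5/2

Expand 1/(denominator) as a geometric series and multiply by the numerator's series.
h(0) = 0
h′(0) = -1
h′′(0) = -5
So c_2 = h′′(0)/2! = -5/2.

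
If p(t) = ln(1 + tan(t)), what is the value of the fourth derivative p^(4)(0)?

Plug the Maclaurin series of the inner function into that of the outer and collect terms.
From the series, [t^4] p = -7/12; multiply by 4! = 24 to get -14.

-14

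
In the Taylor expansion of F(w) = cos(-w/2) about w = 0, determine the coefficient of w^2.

-1/8

F(0) = 1
F′(0) = 0
F′′(0) = -1/4
The Taylor polynomial is Σ F^(k)(0)/k! · w^k.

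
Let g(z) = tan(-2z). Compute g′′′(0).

The coefficient of z^3 in the expansion is -8/3, so g′′′(0) = 3! * (-8/3) = -16.

-16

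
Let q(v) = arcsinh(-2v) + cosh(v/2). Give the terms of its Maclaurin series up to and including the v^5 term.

Expand each term separately and add.
q(0) = 1
q′(0) = -2
q′′(0) = 1/4
q′′′(0) = 8
q^(4)(0) = 1/16
q^(5)(0) = -288

-12*v^5/5 + v^4/384 + 4*v^3/3 + v^2/8 - 2*v + 1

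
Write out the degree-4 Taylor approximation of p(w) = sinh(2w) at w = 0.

4*w^3/3 + 2*w

Use the known series and substitute for the argument.
p(0) = 0
p′(0) = 2
p′′(0) = 0
p′′′(0) = 8
p^(4)(0) = 0
Then c_k = p^(k)(0)/k! gives each Taylor coefficient.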